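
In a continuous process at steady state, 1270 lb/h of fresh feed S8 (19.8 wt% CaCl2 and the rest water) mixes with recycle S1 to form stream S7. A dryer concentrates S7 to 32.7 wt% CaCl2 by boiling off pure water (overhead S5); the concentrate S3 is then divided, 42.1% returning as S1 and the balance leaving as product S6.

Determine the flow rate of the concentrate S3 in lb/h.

Overall CaCl2 balance (none leaves overhead): CaCl2 in fresh feed = CaCl2 in product, i.e. 1270×0.198 = (1−0.421)·S3·0.327.
S3 = 251.46/(0.327×0.579) = 1328.1 lb/h.

1328 lb/h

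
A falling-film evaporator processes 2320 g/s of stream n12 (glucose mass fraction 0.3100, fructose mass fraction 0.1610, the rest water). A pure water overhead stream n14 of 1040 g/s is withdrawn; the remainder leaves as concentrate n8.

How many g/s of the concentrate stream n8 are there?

Concentrate = 2320 − 1040 = 1280 g/s.

1280 g/s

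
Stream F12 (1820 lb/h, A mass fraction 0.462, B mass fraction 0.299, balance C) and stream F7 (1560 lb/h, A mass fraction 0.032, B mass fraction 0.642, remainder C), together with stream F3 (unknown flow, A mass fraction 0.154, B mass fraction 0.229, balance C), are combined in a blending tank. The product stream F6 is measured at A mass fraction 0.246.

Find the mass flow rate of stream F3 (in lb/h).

644.3 lb/h

Let F3 be the unknown flow. Total out = 3380 + F3.
A balance: 890.76 + 0.154·F3 = 0.246·(3380 + F3)
(0.154 − 0.246)·F3 = 0.246×3380 − 890.76 = -59.28
F3 = -59.28 / -0.092 = 644.35 lb/h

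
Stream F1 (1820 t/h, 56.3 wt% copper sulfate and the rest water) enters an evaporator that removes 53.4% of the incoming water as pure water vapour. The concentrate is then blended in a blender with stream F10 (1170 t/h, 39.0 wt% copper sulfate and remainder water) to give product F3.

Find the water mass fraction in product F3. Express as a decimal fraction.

Vapour removed = 0.534×0.437×1820 = 424.71 t/h; concentrate = 1395.3 t/h.
water reaching the mixer = 370.63 (from concentrate) + 1170×0.610 = 1084.3 t/h.
Product flow = 1395.3 + 1170 = 2565.3 t/h; water fraction = 0.423.

0.423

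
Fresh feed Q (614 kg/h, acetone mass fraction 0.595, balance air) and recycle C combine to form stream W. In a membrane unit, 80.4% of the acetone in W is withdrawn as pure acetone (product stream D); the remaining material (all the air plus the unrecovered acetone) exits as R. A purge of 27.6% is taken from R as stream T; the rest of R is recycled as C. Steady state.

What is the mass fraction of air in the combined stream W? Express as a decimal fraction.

0.679

air enters only via Q and leaves only via the purge: 614×0.405 = 0.276×(air in R), and the membrane unit passes all air, so air in W = air in R = 900.98 kg/h.
acetone in W: m_A = 614×0.595 + (1−0.276)·(1−0.804)·m_A, so m_A = 365.33/0.8581 = 425.74 kg/h.
W = 425.74 + 900.98 = 1326.7 kg/h.
air fraction in W = 900.98/1326.7 = 0.679.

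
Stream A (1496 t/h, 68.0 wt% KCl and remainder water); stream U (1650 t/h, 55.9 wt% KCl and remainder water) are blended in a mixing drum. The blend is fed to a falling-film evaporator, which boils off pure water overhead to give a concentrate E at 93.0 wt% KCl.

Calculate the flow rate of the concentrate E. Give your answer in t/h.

KCl entering = 1496×0.680 + 1650×0.559 = 1939.6 t/h.
All KCl reports to E, so E = 1939.6/0.930 = 2085.6 t/h.

2086 t/h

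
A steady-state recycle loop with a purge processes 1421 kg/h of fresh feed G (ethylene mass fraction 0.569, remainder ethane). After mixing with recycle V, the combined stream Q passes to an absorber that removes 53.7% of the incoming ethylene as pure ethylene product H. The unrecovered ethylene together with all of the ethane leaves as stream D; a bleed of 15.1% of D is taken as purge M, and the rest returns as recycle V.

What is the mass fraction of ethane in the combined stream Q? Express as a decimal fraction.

0.753

ethane enters only via G and leaves only via the purge: 1421×0.431 = 0.151×(ethane in D), and the absorber passes all ethane, so ethane in Q = ethane in D = 4056 kg/h.
ethylene in Q: m_A = 1421×0.569 + (1−0.151)·(1−0.537)·m_A, so m_A = 808.55/0.6069 = 1332.2 kg/h.
Q = 1332.2 + 4056 = 5388.2 kg/h.
ethane fraction in Q = 4056/5388.2 = 0.753.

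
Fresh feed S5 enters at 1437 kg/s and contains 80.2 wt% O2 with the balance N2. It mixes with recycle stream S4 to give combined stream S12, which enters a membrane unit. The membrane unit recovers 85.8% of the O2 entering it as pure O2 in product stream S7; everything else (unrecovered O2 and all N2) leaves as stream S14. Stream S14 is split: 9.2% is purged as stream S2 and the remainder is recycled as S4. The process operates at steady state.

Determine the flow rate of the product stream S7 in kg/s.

1135 kg/s

O2 in S12: m_A = 1437×0.802 + (1−0.092)·(1−0.858)·m_A, so m_A = 1152.5/0.8711 = 1323.1 kg/s.
Product S7 = 0.858×1323.1 = 1135.2 kg/s.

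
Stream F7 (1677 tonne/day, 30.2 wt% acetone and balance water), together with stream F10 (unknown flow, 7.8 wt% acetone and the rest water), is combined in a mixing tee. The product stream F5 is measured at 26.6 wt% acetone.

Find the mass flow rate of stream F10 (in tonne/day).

321.1 tonne/day

Let F10 be the unknown flow. Total out = 1677 + F10.
acetone balance: 506.45 + 0.078·F10 = 0.266·(1677 + F10)
(0.078 − 0.266)·F10 = 0.266×1677 − 506.45 = -60.372
F10 = -60.372 / -0.188 = 321.13 tonne/day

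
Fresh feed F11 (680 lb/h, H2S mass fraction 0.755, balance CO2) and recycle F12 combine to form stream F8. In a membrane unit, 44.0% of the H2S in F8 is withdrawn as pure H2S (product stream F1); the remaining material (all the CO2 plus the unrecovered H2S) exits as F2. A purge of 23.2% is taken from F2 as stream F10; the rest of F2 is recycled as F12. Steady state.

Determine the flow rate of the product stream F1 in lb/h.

H2S in F8: m_A = 680×0.755 + (1−0.232)·(1−0.440)·m_A, so m_A = 513.4/0.5699 = 900.83 lb/h.
Product F1 = 0.440×900.83 = 396.36 lb/h.

396.4 lb/h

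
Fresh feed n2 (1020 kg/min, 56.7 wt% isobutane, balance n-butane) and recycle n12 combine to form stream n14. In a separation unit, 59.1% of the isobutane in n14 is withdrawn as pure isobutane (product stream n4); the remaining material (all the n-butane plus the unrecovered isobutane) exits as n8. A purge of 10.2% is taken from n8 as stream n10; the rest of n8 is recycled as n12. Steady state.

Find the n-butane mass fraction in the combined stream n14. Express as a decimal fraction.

n-butane enters only via n2 and leaves only via the purge: 1020×0.433 = 0.102×(n-butane in n8), and the separation unit passes all n-butane, so n-butane in n14 = n-butane in n8 = 4330 kg/min.
isobutane in n14: m_A = 1020×0.567 + (1−0.102)·(1−0.591)·m_A, so m_A = 578.34/0.6327 = 914.06 kg/min.
n14 = 914.06 + 4330 = 5244.1 kg/min.
n-butane fraction in n14 = 4330/5244.1 = 0.8257.

0.8257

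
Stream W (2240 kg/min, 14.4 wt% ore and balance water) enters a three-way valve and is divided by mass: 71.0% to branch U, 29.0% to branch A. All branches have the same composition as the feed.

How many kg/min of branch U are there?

Branch U flow = 0.710×2240 = 1590.4 kg/min.

1590 kg/min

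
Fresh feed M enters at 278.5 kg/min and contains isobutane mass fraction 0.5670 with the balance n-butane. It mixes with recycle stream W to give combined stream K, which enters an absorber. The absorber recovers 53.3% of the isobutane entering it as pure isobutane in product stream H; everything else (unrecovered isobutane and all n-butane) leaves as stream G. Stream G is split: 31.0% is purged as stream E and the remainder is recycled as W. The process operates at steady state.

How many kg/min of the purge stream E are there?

n-butane enters only via M and leaves only via the purge: 278.5×0.433 = 0.310×(n-butane in G), and the absorber passes all n-butane, so n-butane in K = n-butane in G = 389 kg/min.
isobutane in K: m_A = 278.5×0.567 + (1−0.310)·(1−0.533)·m_A, so m_A = 157.91/0.6778 = 232.98 kg/min.
G = (1−0.533)×232.98 + 389 = 497.81 kg/min.
Purge E = 0.310×497.81 = 154.32 kg/min.

154.3 kg/min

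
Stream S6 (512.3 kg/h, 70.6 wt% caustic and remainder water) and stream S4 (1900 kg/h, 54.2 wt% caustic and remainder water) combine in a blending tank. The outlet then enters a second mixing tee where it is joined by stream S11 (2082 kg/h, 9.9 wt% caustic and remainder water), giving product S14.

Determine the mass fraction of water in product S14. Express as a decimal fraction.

0.645

Overall, product flow = 4494.3 kg/h.
water in = 512.3×0.294 + 1900×0.458 + 2082×0.901 = 2896.7 kg/h.
water fraction in S14 = 0.645.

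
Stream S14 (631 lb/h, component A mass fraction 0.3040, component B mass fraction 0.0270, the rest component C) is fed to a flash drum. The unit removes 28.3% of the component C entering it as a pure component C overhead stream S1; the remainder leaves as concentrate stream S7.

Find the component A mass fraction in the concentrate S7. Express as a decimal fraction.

component A is not removed: 631×0.304 = 191.82 lb/h of component A enters S7.
component C entering = 631×0.669 = 422.14 lb/h; overhead removed = 0.283×422.14 = 119.47 lb/h.
Concentrate = 631 − 119.47 = 511.53 lb/h.
Mass fraction = 191.82/511.53 = 0.3750.

0.3750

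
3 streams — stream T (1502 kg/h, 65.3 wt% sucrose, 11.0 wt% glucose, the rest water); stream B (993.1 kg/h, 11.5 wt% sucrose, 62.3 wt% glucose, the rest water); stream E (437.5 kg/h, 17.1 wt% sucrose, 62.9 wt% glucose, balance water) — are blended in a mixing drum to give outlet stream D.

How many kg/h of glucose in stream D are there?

1059 kg/h

glucose out = glucose in = 1502×0.110 + 993.1×0.623 + 437.5×0.629 = 1059.1 kg/h.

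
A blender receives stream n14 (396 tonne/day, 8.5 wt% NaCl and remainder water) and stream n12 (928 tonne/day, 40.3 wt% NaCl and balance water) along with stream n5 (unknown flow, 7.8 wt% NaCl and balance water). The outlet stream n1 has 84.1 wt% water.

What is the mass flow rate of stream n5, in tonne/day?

Let n5 be the unknown flow. Total out = 1324 + n5.
water balance: 916.36 + 0.922·n5 = 0.841·(1324 + n5)
(0.922 − 0.841)·n5 = 0.841×1324 − 916.36 = 197.13
n5 = 197.13 / 0.081 = 2433.7 tonne/day

2434 tonne/day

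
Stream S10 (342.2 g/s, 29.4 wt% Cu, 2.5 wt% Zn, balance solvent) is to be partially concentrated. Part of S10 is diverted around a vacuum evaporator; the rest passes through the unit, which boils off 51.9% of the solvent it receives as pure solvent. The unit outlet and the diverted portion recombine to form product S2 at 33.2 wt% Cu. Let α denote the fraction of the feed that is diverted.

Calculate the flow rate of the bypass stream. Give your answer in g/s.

All 342.2×0.294 = 100.61 g/s of Cu reaches S2, so S2 = 100.61/0.332 = 303.03 g/s and vapour = 39.167 g/s.
The evaporator receives (1−α)·342.2 of feed at 0.681 solvent and removes 0.519 of that solvent:
0.519×0.681×(1−α)×342.2 = 39.167
(1−α) = 39.167/120.95 = 0.3238;  α = 0.6762.
Bypass flow = 0.6762×342.2 = 231.38 g/s.

231.4 g/s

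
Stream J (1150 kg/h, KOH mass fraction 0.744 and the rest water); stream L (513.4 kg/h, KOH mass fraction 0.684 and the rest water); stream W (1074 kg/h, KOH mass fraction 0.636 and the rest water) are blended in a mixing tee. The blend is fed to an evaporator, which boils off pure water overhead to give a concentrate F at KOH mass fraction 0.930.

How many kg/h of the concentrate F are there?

KOH entering = 1150×0.744 + 513.4×0.684 + 1074×0.636 = 1889.8 kg/h.
All KOH reports to F, so F = 1889.8/0.930 = 2032.1 kg/h.

2032 kg/h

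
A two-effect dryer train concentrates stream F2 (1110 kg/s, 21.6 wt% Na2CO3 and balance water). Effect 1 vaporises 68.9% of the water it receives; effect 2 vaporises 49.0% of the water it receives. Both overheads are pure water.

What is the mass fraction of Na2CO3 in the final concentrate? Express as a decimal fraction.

0.635

water in feed = 1110×0.784 = 870.24 kg/s.
After stage 1: water left = (1−0.689)×870.24 = 270.64; stream total = 510.4 kg/s.
After stage 2: water left = (1−0.490)×270.64 = 138.03; final concentrate = 377.79 kg/s.
Na2CO3 fraction = 239.76/377.79 = 0.635.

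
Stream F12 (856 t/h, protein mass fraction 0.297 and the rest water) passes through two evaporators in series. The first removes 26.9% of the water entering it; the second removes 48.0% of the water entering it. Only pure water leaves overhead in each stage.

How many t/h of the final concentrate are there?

483 t/h

water in feed = 856×0.703 = 601.77 t/h.
After stage 1: water left = (1−0.269)×601.77 = 439.89; stream total = 694.12 t/h.
After stage 2: water left = (1−0.480)×439.89 = 228.74; final concentrate = 482.98 t/h.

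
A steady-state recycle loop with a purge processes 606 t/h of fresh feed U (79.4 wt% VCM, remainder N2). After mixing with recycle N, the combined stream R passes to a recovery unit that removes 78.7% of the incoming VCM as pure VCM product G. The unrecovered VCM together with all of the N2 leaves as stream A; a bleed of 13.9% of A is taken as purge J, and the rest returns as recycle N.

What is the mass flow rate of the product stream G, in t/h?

VCM in R: m_A = 606×0.794 + (1−0.139)·(1−0.787)·m_A, so m_A = 481.16/0.8166 = 589.22 t/h.
Product G = 0.787×589.22 = 463.72 t/h.

463.7 t/h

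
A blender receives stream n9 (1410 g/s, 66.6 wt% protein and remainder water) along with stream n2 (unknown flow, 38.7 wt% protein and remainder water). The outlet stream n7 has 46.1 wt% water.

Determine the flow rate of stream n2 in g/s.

Let n2 be the unknown flow. Total out = 1410 + n2.
water balance: 470.94 + 0.613·n2 = 0.461·(1410 + n2)
(0.613 − 0.461)·n2 = 0.461×1410 − 470.94 = 179.07
n2 = 179.07 / 0.152 = 1178.1 g/s

1178 g/s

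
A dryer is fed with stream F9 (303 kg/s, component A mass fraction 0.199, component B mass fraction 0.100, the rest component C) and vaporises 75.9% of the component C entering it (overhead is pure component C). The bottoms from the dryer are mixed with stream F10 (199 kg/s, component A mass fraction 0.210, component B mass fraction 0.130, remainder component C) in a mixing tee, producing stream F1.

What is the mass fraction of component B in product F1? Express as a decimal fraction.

Vapour removed = 0.759×0.701×303 = 161.21 kg/s; concentrate = 141.79 kg/s.
component B reaching the mixer = 30.3 (from concentrate) + 199×0.130 = 56.17 kg/s.
Product flow = 141.79 + 199 = 340.79 kg/s; component B fraction = 0.165.

0.165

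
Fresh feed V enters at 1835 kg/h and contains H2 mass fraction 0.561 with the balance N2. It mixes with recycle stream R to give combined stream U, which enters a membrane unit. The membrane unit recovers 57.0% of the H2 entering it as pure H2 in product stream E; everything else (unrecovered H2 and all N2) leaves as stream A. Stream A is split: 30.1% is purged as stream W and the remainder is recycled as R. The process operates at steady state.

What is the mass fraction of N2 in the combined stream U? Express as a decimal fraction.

0.645

N2 enters only via V and leaves only via the purge: 1835×0.439 = 0.301×(N2 in A), and the membrane unit passes all N2, so N2 in U = N2 in A = 2676.3 kg/h.
H2 in U: m_A = 1835×0.561 + (1−0.301)·(1−0.570)·m_A, so m_A = 1029.4/0.6994 = 1471.8 kg/h.
U = 1471.8 + 2676.3 = 4148.1 kg/h.
N2 fraction in U = 2676.3/4148.1 = 0.645.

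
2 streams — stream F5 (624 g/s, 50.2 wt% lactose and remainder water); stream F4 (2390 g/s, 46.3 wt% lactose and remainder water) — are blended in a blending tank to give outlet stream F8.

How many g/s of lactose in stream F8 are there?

lactose out = lactose in = 624×0.502 + 2390×0.463 = 1419.8 g/s.

1420 g/s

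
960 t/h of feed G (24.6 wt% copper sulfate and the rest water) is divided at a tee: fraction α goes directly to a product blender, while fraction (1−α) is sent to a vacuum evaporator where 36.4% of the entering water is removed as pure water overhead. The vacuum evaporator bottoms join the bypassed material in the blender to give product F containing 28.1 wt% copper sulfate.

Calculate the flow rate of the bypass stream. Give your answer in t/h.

524.3 t/h

All 960×0.246 = 236.16 t/h of copper sulfate reaches F, so F = 236.16/0.281 = 840.43 t/h and vapour = 119.57 t/h.
The evaporator receives (1−α)·960 of feed at 0.754 water and removes 0.364 of that water:
0.364×0.754×(1−α)×960 = 119.57
(1−α) = 119.57/263.48 = 0.4538;  α = 0.5462.
Bypass flow = 0.5462×960 = 524.33 t/h.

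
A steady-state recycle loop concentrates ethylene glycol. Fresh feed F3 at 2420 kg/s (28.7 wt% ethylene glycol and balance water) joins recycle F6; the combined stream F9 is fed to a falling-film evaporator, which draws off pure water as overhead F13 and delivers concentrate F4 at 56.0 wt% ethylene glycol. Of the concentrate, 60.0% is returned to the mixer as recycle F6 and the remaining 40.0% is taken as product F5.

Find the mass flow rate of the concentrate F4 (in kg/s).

3101 kg/s

Overall ethylene glycol balance (none leaves overhead): ethylene glycol in fresh feed = ethylene glycol in product, i.e. 2420×0.287 = (1−0.600)·F4·0.560.
F4 = 694.54/(0.560×0.400) = 3100.6 kg/s.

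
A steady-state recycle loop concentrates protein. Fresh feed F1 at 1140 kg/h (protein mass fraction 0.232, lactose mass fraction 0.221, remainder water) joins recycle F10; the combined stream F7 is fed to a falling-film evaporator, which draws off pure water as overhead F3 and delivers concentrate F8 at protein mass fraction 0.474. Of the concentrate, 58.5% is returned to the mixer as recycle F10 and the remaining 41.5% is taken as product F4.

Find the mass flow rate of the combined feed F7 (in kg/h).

1927 kg/h

Overall protein balance (none leaves overhead): protein in fresh feed = protein in product, i.e. 1140×0.232 = (1−0.585)·F8·0.474.
F8 = 264.48/(0.474×0.415) = 1344.5 kg/h.
Recycle F10 = 0.585×1344.5 = 786.54 kg/h.
Combined feed F7 = 1140 + 786.54 = 1926.5 kg/h.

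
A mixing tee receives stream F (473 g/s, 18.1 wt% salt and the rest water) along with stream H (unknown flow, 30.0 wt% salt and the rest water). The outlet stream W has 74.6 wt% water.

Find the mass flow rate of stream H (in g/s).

Let H be the unknown flow. Total out = 473 + H.
water balance: 387.39 + 0.700·H = 0.746·(473 + H)
(0.700 − 0.746)·H = 0.746×473 − 387.39 = -34.529
H = -34.529 / -0.046 = 750.63 g/s

750.6 g/s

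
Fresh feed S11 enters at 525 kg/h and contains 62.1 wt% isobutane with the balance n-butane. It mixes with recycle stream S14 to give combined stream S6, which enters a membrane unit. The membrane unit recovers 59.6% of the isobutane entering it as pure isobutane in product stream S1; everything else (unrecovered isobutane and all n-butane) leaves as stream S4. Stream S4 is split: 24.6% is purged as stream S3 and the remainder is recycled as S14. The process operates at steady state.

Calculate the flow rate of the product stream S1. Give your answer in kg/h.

279.4 kg/h

isobutane in S6: m_A = 525×0.621 + (1−0.246)·(1−0.596)·m_A, so m_A = 326.02/0.6954 = 468.84 kg/h.
Product S1 = 0.596×468.84 = 279.43 kg/h.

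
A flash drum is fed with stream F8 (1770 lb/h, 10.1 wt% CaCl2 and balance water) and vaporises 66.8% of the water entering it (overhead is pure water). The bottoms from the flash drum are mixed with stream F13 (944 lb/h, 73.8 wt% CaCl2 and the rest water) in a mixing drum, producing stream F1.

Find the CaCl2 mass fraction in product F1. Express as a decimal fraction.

Vapour removed = 0.668×0.899×1770 = 1062.9 lb/h; concentrate = 707.06 lb/h.
CaCl2 reaching the mixer = 178.77 (from concentrate) + 944×0.738 = 875.44 lb/h.
Product flow = 707.06 + 944 = 1651.1 lb/h; CaCl2 fraction = 0.530.

0.530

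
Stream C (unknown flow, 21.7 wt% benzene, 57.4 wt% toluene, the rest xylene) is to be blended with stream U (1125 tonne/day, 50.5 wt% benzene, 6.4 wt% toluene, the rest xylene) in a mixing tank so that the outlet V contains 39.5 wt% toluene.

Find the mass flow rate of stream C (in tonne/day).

Let C be the unknown flow. Total out = 1125 + C.
toluene balance: 72 + 0.574·C = 0.395·(1125 + C)
(0.574 − 0.395)·C = 0.395×1125 − 72 = 372.38
C = 372.38 / 0.179 = 2080.3 tonne/day

2080 tonne/day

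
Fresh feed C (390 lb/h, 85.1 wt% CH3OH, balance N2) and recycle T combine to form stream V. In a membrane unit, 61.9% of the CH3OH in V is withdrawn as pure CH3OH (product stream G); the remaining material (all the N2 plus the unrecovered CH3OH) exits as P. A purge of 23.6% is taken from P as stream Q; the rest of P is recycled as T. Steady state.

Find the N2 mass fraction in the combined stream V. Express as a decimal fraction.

0.345

N2 enters only via C and leaves only via the purge: 390×0.149 = 0.236×(N2 in P), and the membrane unit passes all N2, so N2 in V = N2 in P = 246.23 lb/h.
CH3OH in V: m_A = 390×0.851 + (1−0.236)·(1−0.619)·m_A, so m_A = 331.89/0.7089 = 468.17 lb/h.
V = 468.17 + 246.23 = 714.39 lb/h.
N2 fraction in V = 246.23/714.39 = 0.345.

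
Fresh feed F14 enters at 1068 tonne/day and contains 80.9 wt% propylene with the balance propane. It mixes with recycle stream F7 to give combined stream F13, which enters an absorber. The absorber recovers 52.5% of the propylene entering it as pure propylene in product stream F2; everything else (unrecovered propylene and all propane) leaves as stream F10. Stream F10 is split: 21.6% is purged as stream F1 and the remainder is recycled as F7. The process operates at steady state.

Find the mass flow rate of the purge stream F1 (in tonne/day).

propane enters only via F14 and leaves only via the purge: 1068×0.191 = 0.216×(propane in F10), and the absorber passes all propane, so propane in F13 = propane in F10 = 944.39 tonne/day.
propylene in F13: m_A = 1068×0.809 + (1−0.216)·(1−0.525)·m_A, so m_A = 864.01/0.6276 = 1376.7 tonne/day.
F10 = (1−0.525)×1376.7 + 944.39 = 1598.3 tonne/day.
Purge F1 = 0.216×1598.3 = 345.24 tonne/day.

345.2 tonne/day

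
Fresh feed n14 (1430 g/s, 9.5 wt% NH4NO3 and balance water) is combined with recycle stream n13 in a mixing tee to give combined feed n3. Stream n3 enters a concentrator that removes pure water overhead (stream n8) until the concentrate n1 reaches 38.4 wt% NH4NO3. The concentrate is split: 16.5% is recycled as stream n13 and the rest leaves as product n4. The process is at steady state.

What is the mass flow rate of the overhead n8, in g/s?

Overall NH4NO3 balance (none leaves overhead): NH4NO3 in fresh feed = NH4NO3 in product, i.e. 1430×0.095 = (1−0.165)·n1·0.384.
n1 = 135.85/(0.384×0.835) = 423.68 g/s.
Recycle n13 = 0.165×423.68 = 69.908 g/s.
Combined feed n3 = 1430 + 69.908 = 1499.9 g/s.
Overhead n8 = n3 − n1 = 1499.9 − 423.68 = 1076.2 g/s.

1076 g/s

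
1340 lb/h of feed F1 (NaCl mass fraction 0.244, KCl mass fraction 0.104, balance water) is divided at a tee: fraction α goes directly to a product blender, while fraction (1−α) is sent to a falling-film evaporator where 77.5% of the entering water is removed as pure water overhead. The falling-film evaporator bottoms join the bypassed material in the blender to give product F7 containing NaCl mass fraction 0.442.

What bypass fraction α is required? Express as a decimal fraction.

0.113

All 1340×0.244 = 326.96 lb/h of NaCl reaches F7, so F7 = 326.96/0.442 = 739.73 lb/h and vapour = 600.27 lb/h.
The evaporator receives (1−α)·1340 of feed at 0.652 water and removes 0.775 of that water:
0.775×0.652×(1−α)×1340 = 600.27
(1−α) = 600.27/677.1 = 0.8865;  α = 0.1135.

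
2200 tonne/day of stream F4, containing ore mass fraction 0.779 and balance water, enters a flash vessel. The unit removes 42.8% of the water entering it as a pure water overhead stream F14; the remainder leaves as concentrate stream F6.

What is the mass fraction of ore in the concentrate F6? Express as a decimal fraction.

ore is not removed: 2200×0.779 = 1713.8 tonne/day of ore enters F6.
water entering = 2200×0.221 = 486.2 tonne/day; overhead removed = 0.428×486.2 = 208.09 tonne/day.
Concentrate = 2200 − 208.09 = 1991.9 tonne/day.
Mass fraction = 1713.8/1991.9 = 0.860.

0.860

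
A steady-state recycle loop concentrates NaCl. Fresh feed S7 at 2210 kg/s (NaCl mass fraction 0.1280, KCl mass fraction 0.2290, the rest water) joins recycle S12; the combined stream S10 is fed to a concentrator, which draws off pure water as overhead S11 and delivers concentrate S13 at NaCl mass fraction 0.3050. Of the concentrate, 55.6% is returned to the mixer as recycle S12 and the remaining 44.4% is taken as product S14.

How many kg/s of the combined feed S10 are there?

3371 kg/s

Overall NaCl balance (none leaves overhead): NaCl in fresh feed = NaCl in product, i.e. 2210×0.128 = (1−0.556)·S13·0.305.
S13 = 282.88/(0.305×0.444) = 2088.9 kg/s.
Recycle S12 = 0.556×2088.9 = 1161.4 kg/s.
Combined feed S10 = 2210 + 1161.4 = 3371.4 kg/s.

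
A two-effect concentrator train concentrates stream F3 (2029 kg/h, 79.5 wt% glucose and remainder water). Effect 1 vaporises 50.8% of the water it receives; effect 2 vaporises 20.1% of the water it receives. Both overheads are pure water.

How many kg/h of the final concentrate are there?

1777 kg/h

water in feed = 2029×0.205 = 415.94 kg/h.
After stage 1: water left = (1−0.508)×415.94 = 204.64; stream total = 1817.7 kg/h.
After stage 2: water left = (1−0.201)×204.64 = 163.51; final concentrate = 1776.6 kg/h.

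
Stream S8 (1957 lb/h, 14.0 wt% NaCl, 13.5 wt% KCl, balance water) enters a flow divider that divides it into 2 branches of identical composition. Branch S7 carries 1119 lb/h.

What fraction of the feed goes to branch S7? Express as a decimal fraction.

Fraction to S7 = 1119/1957 = 0.5718.

0.572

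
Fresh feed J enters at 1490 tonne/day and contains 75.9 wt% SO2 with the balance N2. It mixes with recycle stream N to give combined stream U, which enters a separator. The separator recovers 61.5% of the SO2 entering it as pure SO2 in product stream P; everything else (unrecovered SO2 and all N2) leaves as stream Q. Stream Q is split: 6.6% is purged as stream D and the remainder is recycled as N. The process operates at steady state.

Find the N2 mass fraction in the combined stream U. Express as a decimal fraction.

N2 enters only via J and leaves only via the purge: 1490×0.241 = 0.066×(N2 in Q), and the separator passes all N2, so N2 in U = N2 in Q = 5440.8 tonne/day.
SO2 in U: m_A = 1490×0.759 + (1−0.066)·(1−0.615)·m_A, so m_A = 1130.9/0.6404 = 1765.9 tonne/day.
U = 1765.9 + 5440.8 = 7206.7 tonne/day.
N2 fraction in U = 5440.8/7206.7 = 0.755.

0.755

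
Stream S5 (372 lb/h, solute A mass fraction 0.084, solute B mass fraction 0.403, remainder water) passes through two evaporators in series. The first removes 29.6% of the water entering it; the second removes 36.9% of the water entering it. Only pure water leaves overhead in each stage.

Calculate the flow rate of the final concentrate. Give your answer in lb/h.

265.9 lb/h

water in feed = 372×0.513 = 190.84 lb/h.
After stage 1: water left = (1−0.296)×190.84 = 134.35; stream total = 315.51 lb/h.
After stage 2: water left = (1−0.369)×134.35 = 84.774; final concentrate = 265.94 lb/h.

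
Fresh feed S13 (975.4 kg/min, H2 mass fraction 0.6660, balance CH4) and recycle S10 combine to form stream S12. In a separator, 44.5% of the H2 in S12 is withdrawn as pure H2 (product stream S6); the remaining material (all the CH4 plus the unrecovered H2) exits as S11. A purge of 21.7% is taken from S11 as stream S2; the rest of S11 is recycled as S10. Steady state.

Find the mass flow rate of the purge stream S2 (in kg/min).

CH4 enters only via S13 and leaves only via the purge: 975.4×0.334 = 0.217×(CH4 in S11), and the separator passes all CH4, so CH4 in S12 = CH4 in S11 = 1501.3 kg/min.
H2 in S12: m_A = 975.4×0.666 + (1−0.217)·(1−0.445)·m_A, so m_A = 649.62/0.5654 = 1148.9 kg/min.
S11 = (1−0.445)×1148.9 + 1501.3 = 2138.9 kg/min.
Purge S2 = 0.217×2138.9 = 464.15 kg/min.

464.1 kg/min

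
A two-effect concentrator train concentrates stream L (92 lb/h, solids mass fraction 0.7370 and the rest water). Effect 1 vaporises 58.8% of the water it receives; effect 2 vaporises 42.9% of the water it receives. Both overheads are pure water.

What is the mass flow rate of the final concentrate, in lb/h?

water in feed = 92×0.263 = 24.196 lb/h.
After stage 1: water left = (1−0.588)×24.196 = 9.9688; stream total = 77.773 lb/h.
After stage 2: water left = (1−0.429)×9.9688 = 5.6922; final concentrate = 73.496 lb/h.

73.5 lb/h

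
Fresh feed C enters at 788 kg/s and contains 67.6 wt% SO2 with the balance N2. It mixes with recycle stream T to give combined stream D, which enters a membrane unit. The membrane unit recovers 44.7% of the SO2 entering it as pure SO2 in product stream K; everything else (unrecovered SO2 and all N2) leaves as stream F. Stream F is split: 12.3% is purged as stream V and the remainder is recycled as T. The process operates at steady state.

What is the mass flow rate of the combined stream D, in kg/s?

N2 enters only via C and leaves only via the purge: 788×0.324 = 0.123×(N2 in F), and the membrane unit passes all N2, so N2 in D = N2 in F = 2075.7 kg/s.
SO2 in D: m_A = 788×0.676 + (1−0.123)·(1−0.447)·m_A, so m_A = 532.69/0.5150 = 1034.3 kg/s.
D = 1034.3 + 2075.7 = 3110 kg/s.

3110 kg/s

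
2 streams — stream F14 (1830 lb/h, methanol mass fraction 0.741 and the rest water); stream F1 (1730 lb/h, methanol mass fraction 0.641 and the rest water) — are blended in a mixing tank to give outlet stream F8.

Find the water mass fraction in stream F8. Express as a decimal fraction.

Total flow out = 1830 + 1730 = 3560 lb/h.
water in = 1830×0.259 + 1730×0.359 = 1095 lb/h.
water mass fraction in F8 = 1095/3560 = 0.308.

0.308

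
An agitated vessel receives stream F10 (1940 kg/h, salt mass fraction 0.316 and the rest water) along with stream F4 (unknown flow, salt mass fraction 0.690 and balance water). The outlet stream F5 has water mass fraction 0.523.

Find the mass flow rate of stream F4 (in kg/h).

1466 kg/h

Let F4 be the unknown flow. Total out = 1940 + F4.
water balance: 1327 + 0.310·F4 = 0.523·(1940 + F4)
(0.310 − 0.523)·F4 = 0.523×1940 − 1327 = -312.34
F4 = -312.34 / -0.213 = 1466.4 kg/h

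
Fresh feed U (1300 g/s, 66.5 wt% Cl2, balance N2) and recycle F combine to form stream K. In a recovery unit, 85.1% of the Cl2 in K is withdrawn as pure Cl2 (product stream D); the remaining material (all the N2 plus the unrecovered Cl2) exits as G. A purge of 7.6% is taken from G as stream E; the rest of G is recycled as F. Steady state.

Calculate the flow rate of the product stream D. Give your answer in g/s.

853.1 g/s

Cl2 in K: m_A = 1300×0.665 + (1−0.076)·(1−0.851)·m_A, so m_A = 864.5/0.8623 = 1002.5 g/s.
Product D = 0.851×1002.5 = 853.15 g/s.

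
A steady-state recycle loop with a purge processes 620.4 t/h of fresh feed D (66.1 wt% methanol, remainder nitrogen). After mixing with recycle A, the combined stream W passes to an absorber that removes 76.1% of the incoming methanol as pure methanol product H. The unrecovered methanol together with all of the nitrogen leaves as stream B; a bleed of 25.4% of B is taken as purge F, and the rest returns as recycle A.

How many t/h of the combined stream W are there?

1327 t/h

nitrogen enters only via D and leaves only via the purge: 620.4×0.339 = 0.254×(nitrogen in B), and the absorber passes all nitrogen, so nitrogen in W = nitrogen in B = 828.01 t/h.
methanol in W: m_A = 620.4×0.661 + (1−0.254)·(1−0.761)·m_A, so m_A = 410.08/0.8217 = 499.06 t/h.
W = 499.06 + 828.01 = 1327.1 t/h.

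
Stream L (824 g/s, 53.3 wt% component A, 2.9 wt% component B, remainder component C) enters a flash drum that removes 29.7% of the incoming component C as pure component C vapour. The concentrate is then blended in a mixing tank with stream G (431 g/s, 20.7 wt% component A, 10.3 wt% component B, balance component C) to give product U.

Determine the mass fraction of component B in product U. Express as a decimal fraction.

Vapour removed = 0.297×0.438×824 = 107.19 g/s; concentrate = 716.81 g/s.
component B reaching the mixer = 23.896 (from concentrate) + 431×0.103 = 68.289 g/s.
Product flow = 716.81 + 431 = 1147.8 g/s; component B fraction = 0.059.

0.059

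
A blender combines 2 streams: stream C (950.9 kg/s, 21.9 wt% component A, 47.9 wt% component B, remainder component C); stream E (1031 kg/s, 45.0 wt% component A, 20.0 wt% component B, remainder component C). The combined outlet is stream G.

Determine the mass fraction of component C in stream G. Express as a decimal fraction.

0.3270

Total flow out = 950.9 + 1031 = 1981.9 kg/s.
component C in = 950.9×0.302 + 1031×0.350 = 648.02 kg/s.
component C mass fraction in G = 648.02/1981.9 = 0.3270.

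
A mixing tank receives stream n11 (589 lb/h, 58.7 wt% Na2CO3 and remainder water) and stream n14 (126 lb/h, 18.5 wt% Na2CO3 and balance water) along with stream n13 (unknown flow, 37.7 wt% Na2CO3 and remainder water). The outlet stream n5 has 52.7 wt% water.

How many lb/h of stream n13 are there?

321.4 lb/h

Let n13 be the unknown flow. Total out = 715 + n13.
water balance: 345.95 + 0.623·n13 = 0.527·(715 + n13)
(0.623 − 0.527)·n13 = 0.527×715 − 345.95 = 30.858
n13 = 30.858 / 0.096 = 321.44 lb/h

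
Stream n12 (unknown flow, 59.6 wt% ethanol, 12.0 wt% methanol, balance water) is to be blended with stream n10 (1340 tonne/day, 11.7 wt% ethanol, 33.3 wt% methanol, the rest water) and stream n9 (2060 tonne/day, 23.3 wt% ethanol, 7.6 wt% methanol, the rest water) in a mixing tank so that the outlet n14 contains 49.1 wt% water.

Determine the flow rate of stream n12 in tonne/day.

Let n12 be the unknown flow. Total out = 3400 + n12.
water balance: 2160.5 + 0.284·n12 = 0.491·(3400 + n12)
(0.284 − 0.491)·n12 = 0.491×3400 − 2160.5 = -491.06
n12 = -491.06 / -0.207 = 2372.3 tonne/day

2372 tonne/day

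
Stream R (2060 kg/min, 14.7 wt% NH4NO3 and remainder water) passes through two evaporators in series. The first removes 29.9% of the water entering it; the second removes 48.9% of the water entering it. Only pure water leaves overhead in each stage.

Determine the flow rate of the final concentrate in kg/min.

water in feed = 2060×0.853 = 1757.2 kg/min.
After stage 1: water left = (1−0.299)×1757.2 = 1231.8; stream total = 1534.6 kg/min.
After stage 2: water left = (1−0.489)×1231.8 = 629.44; final concentrate = 932.26 kg/min.

932.3 kg/min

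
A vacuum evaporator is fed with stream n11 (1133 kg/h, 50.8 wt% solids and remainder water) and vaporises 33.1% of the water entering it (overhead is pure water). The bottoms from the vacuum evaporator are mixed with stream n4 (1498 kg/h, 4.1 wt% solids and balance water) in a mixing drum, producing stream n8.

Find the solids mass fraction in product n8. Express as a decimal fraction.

Vapour removed = 0.331×0.492×1133 = 184.51 kg/h; concentrate = 948.49 kg/h.
solids reaching the mixer = 575.56 (from concentrate) + 1498×0.041 = 636.98 kg/h.
Product flow = 948.49 + 1498 = 2446.5 kg/h; solids fraction = 0.2604.

0.2604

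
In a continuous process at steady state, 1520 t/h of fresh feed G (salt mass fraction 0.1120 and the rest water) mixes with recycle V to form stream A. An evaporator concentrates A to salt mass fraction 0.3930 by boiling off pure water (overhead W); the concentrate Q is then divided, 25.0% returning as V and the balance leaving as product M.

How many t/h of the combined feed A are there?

1664 t/h

Overall salt balance (none leaves overhead): salt in fresh feed = salt in product, i.e. 1520×0.112 = (1−0.250)·Q·0.393.
Q = 170.24/(0.393×0.750) = 577.57 t/h.
Recycle V = 0.250×577.57 = 144.39 t/h.
Combined feed A = 1520 + 144.39 = 1664.4 t/h.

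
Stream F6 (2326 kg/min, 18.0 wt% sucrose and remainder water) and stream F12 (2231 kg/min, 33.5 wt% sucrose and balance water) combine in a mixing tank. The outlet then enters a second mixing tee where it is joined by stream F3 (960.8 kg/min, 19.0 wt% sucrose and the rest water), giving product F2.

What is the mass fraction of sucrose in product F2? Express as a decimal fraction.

Overall, product flow = 5517.8 kg/min.
sucrose in = 2326×0.180 + 2231×0.335 + 960.8×0.190 = 1348.6 kg/min.
sucrose fraction in F2 = 0.244.

0.244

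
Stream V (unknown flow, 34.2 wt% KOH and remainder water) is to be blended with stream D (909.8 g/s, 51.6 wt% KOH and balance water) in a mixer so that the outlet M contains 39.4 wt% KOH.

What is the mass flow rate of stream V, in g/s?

2135 g/s

Let V be the unknown flow. Total out = 909.8 + V.
KOH balance: 469.46 + 0.342·V = 0.394·(909.8 + V)
(0.342 − 0.394)·V = 0.394×909.8 − 469.46 = -111
V = -111 / -0.052 = 2134.5 g/s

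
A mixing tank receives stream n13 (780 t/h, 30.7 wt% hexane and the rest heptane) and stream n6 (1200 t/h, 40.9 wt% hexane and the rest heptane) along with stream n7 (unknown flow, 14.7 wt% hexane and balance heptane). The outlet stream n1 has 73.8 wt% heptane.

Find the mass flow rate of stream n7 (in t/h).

Let n7 be the unknown flow. Total out = 1980 + n7.
heptane balance: 1249.7 + 0.853·n7 = 0.738·(1980 + n7)
(0.853 − 0.738)·n7 = 0.738×1980 − 1249.7 = 211.5
n7 = 211.5 / 0.115 = 1839.1 t/h

1839 t/h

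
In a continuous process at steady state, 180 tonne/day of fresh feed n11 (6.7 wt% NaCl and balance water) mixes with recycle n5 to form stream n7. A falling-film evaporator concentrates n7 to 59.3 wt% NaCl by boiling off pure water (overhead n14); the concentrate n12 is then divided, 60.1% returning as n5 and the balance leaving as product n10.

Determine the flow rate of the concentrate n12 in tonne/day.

50.97 tonne/day

Overall NaCl balance (none leaves overhead): NaCl in fresh feed = NaCl in product, i.e. 180×0.067 = (1−0.601)·n12·0.593.
n12 = 12.06/(0.593×0.399) = 50.971 tonne/day.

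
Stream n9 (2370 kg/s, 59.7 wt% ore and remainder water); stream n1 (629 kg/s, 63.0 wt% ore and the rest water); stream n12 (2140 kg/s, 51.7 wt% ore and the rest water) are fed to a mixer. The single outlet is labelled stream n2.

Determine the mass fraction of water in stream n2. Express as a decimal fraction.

Total flow out = 2370 + 629 + 2140 = 5139 kg/s.
water in = 2370×0.403 + 629×0.370 + 2140×0.483 = 2221.5 kg/s.
water mass fraction in n2 = 2221.5/5139 = 0.4323.

0.4323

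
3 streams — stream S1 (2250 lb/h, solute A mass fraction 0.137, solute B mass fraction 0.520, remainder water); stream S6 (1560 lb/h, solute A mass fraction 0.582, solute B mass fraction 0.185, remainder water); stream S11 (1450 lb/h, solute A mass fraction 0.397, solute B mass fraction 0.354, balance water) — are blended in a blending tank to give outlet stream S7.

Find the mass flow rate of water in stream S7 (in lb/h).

water out = water in = 2250×0.343 + 1560×0.233 + 1450×0.249 = 1496.3 lb/h.

1496 lb/h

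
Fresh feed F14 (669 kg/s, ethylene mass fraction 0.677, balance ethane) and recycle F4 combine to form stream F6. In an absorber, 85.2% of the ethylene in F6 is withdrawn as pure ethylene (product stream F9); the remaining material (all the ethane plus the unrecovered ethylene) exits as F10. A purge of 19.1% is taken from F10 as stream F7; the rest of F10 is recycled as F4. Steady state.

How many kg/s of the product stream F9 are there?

ethylene in F6: m_A = 669×0.677 + (1−0.191)·(1−0.852)·m_A, so m_A = 452.91/0.8803 = 514.52 kg/s.
Product F9 = 0.852×514.52 = 438.37 kg/s.

438.4 kg/s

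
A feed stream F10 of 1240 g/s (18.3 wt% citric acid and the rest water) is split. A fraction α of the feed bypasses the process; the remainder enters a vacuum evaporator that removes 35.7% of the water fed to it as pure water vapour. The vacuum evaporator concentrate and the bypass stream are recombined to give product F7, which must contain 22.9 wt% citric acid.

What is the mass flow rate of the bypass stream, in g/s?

386 g/s

All 1240×0.183 = 226.92 g/s of citric acid reaches F7, so F7 = 226.92/0.229 = 990.92 g/s and vapour = 249.08 g/s.
The evaporator receives (1−α)·1240 of feed at 0.817 water and removes 0.357 of that water:
0.357×0.817×(1−α)×1240 = 249.08
(1−α) = 249.08/361.67 = 0.6887;  α = 0.3113.
Bypass flow = 0.3113×1240 = 386.01 g/s.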